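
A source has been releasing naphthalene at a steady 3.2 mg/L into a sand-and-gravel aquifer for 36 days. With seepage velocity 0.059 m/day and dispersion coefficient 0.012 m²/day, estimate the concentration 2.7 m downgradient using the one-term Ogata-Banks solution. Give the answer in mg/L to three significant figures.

For a continuous step input, C/C₀ ≈ ½·erfc((x−vt)/(2√(Dt))).
vt = 0.059 × 36 = 2.124 m and 2√(Dt) = 2√(0.012 × 36) = 1.315 m.
Argument (x−vt)/(2√(Dt)) = (2.7 − 2.124)/1.315 = 0.4380; ½·erfc(0.4380) = 0.2678.
C = 3.2 × 0.2678 = 0.857 mg/L.

0.857 mg/L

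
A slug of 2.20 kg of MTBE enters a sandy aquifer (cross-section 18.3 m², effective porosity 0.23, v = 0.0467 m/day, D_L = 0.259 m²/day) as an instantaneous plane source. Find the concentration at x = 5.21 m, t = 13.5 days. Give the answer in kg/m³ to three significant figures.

0.0176 kg/m³

For an instantaneous plane source, C(x,t) = M/(n_e·A·√(4πDt)) · exp(−(x−vt)²/(4Dt)), with n_e·A the pore (flow) area.
Plume center vt = 0.0467 × 13.5 = 0.63045 m, so the well at 5.21 m is 4.57955 m downgradient of the peak.
√(4πDt) = 6.629 m, giving peak height M/(n_e·A·√(4πDt)) = 2.20/(0.23 × 18.3 × 6.629) = 0.07885 kg/m³.
(x−vt)²/(4Dt) = (4.57955)²/(4 × 0.259 × 13.5) = 1.500; exp(−1.500) = 0.2231.
C = 0.07885 × 0.2231 = 0.0176 kg/m³.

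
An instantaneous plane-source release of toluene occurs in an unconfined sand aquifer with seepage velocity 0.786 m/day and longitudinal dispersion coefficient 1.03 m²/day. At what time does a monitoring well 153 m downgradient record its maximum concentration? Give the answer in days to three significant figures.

For the 1D instantaneous-source solution, setting ∂C/∂t = 0 at fixed x gives v²t² + 2Dt − x² = 0, so t = (√(D² + v²x²) − D)/v².
√(D² + v²x²) = √(1.03² + 0.786² × 153²) = 120.3; v² = 0.617796.
t = (120.3 − 1.03)/0.617796 = 193 days (vs. the pure-advection estimate x/v = 195 d).

193 days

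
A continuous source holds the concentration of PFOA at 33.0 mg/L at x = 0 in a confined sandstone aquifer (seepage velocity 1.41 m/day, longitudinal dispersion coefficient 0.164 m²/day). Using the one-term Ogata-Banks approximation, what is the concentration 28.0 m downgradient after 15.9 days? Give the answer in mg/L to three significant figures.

0.240 mg/L

For a continuous step input, C/C₀ ≈ ½·erfc((x−vt)/(2√(Dt))).
vt = 1.41 × 15.9 = 22.419 m and 2√(Dt) = 2√(0.164 × 15.9) = 3.230 m.
Argument (x−vt)/(2√(Dt)) = (28.0 − 22.419)/3.230 = 1.728; ½·erfc(1.728) = 0.007268.
C = 33.0 × 0.007268 = 0.240 mg/L.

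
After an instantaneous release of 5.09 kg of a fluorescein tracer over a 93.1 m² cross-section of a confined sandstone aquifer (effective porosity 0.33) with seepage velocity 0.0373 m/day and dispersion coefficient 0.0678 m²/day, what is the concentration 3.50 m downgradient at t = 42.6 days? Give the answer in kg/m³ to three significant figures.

0.0200 kg/m³

For an instantaneous plane source, C(x,t) = M/(n_e·A·√(4πDt)) · exp(−(x−vt)²/(4Dt)), with n_e·A the pore (flow) area.
Plume center vt = 0.0373 × 42.6 = 1.58898 m, so the well at 3.50 m is 1.91102 m downgradient of the peak.
√(4πDt) = 6.025 m, giving peak height M/(n_e·A·√(4πDt)) = 5.09/(0.33 × 93.1 × 6.025) = 0.02750 kg/m³.
(x−vt)²/(4Dt) = (1.91102)²/(4 × 0.0678 × 42.6) = 0.3161; exp(−0.3161) = 0.7290.
C = 0.02750 × 0.7290 = 0.0200 kg/m³.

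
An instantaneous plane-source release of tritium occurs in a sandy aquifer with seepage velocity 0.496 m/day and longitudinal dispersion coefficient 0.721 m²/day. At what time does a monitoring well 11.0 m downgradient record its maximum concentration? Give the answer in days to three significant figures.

For the 1D instantaneous-source solution, setting ∂C/∂t = 0 at fixed x gives v²t² + 2Dt − x² = 0, so t = (√(D² + v²x²) − D)/v².
√(D² + v²x²) = √(0.721² + 0.496² × 11.0²) = 5.503; v² = 0.246016.
t = (5.503 − 0.721)/0.246016 = 19.4 days (vs. the pure-advection estimate x/v = 22.2 d).

19.4 days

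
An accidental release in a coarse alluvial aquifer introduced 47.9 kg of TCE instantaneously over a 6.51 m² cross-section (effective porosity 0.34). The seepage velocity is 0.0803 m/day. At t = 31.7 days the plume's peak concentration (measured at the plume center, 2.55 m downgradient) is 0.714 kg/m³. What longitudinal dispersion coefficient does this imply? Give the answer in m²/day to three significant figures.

2.31 m²/day

At the plume center C_max = M/(n_e·A·√(4πDt)), so D = M²/(4πt·(n_e·A·C_max)²).
n_e·A·C_max = 0.34 × 6.51 × 0.714 = 1.580 kg/m.
D = 47.9²/(4π × 31.7 × 1.580²) = 2.31 m²/day.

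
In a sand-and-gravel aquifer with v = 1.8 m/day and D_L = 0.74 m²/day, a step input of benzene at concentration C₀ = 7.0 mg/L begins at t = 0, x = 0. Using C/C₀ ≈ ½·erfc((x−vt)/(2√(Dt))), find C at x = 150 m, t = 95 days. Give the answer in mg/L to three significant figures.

6.73 mg/L

For a continuous step input, C/C₀ ≈ ½·erfc((x−vt)/(2√(Dt))).
vt = 1.8 × 95 = 171 m and 2√(Dt) = 2√(0.74 × 95) = 16.77 m.
Argument (x−vt)/(2√(Dt)) = (150 − 171)/16.77 = -1.252; ½·erfc(-1.252) = 0.9617.
C = 7.0 × 0.9617 = 6.73 mg/L.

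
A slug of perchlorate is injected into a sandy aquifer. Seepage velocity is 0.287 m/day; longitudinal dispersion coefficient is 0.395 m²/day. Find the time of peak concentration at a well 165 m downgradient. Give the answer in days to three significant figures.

570 days

For the 1D instantaneous-source solution, setting ∂C/∂t = 0 at fixed x gives v²t² + 2Dt − x² = 0, so t = (√(D² + v²x²) − D)/v².
√(D² + v²x²) = √(0.395² + 0.287² × 165²) = 47.36; v² = 0.082369.
t = (47.36 − 0.395)/0.082369 = 570 days (vs. the pure-advection estimate x/v = 575 d).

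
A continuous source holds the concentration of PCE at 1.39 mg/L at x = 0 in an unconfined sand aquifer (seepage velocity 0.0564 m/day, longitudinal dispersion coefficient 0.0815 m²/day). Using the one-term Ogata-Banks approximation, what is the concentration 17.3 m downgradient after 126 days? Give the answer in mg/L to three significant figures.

For a continuous step input, C/C₀ ≈ ½·erfc((x−vt)/(2√(Dt))).
vt = 0.0564 × 126 = 7.1064 m and 2√(Dt) = 2√(0.0815 × 126) = 6.409 m.
Argument (x−vt)/(2√(Dt)) = (17.3 − 7.1064)/6.409 = 1.591; ½·erfc(1.591) = 0.01222.
C = 1.39 × 0.01222 = 0.0170 mg/L.

0.0170 mg/L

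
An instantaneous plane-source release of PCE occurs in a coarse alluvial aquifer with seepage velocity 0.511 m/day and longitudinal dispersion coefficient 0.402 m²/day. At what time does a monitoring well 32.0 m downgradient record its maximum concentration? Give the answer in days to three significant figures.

61.1 days

For the 1D instantaneous-source solution, setting ∂C/∂t = 0 at fixed x gives v²t² + 2Dt − x² = 0, so t = (√(D² + v²x²) − D)/v².
√(D² + v²x²) = √(0.402² + 0.511² × 32.0²) = 16.36; v² = 0.261121.
t = (16.36 − 0.402)/0.261121 = 61.1 days (vs. the pure-advection estimate x/v = 62.6 d).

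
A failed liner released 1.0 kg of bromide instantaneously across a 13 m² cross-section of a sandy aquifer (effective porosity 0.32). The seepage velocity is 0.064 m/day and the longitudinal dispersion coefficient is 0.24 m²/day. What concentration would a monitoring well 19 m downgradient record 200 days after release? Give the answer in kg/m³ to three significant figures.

0.00801 kg/m³

For an instantaneous plane source, C(x,t) = M/(n_e·A·√(4πDt)) · exp(−(x−vt)²/(4Dt)), with n_e·A the pore (flow) area.
Plume center vt = 0.064 × 200 = 12.8 m, so the well at 19 m is 6.2 m downgradient of the peak.
√(4πDt) = 24.56 m, giving peak height M/(n_e·A·√(4πDt)) = 1.0/(0.32 × 13 × 24.56) = 0.009788 kg/m³.
(x−vt)²/(4Dt) = (6.2)²/(4 × 0.24 × 200) = 0.2002; exp(−0.2002) = 0.8186.
C = 0.009788 × 0.8186 = 0.00801 kg/m³.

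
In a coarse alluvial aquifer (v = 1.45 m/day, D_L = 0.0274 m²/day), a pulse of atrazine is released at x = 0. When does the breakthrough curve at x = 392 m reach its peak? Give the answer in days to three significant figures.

For the 1D instantaneous-source solution, setting ∂C/∂t = 0 at fixed x gives v²t² + 2Dt − x² = 0, so t = (√(D² + v²x²) − D)/v².
√(D² + v²x²) = √(0.0274² + 1.45² × 392²) = 568.4; v² = 2.1025.
t = (568.4 − 0.0274)/2.1025 = 270 days (vs. the pure-advection estimate x/v = 270 d).

270 days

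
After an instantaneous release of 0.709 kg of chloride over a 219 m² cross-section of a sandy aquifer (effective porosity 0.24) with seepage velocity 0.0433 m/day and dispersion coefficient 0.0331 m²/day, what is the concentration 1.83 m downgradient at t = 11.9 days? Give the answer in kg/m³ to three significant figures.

0.00202 kg/m³

For an instantaneous plane source, C(x,t) = M/(n_e·A·√(4πDt)) · exp(−(x−vt)²/(4Dt)), with n_e·A the pore (flow) area.
Plume center vt = 0.0433 × 11.9 = 0.51527 m, so the well at 1.83 m is 1.31473 m downgradient of the peak.
√(4πDt) = 2.225 m, giving peak height M/(n_e·A·√(4πDt)) = 0.709/(0.24 × 219 × 2.225) = 0.006063 kg/m³.
(x−vt)²/(4Dt) = (1.31473)²/(4 × 0.0331 × 11.9) = 1.097; exp(−1.097) = 0.3339.
C = 0.006063 × 0.3339 = 0.00202 kg/m³.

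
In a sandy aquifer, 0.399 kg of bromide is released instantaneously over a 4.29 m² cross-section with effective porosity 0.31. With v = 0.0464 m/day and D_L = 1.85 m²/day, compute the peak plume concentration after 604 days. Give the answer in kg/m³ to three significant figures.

0.00253 kg/m³

The peak of an instantaneous 1D plume sits at x = vt; there the Gaussian factor is 1 and C_max = M/(n_e·A·√(4πDt)), where n_e·A is the pore area the mass is dissolved in.
√(4πDt) = √(4π × 1.85 × 604) = 118.5 m, so C_max = 0.399/(0.31 × 4.29 × 118.5) = 0.00253 kg/m³.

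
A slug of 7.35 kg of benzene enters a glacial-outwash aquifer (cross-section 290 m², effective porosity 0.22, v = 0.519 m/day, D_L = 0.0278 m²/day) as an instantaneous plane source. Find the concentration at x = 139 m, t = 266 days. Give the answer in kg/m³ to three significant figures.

0.0116 kg/m³

For an instantaneous plane source, C(x,t) = M/(n_e·A·√(4πDt)) · exp(−(x−vt)²/(4Dt)), with n_e·A the pore (flow) area.
Plume center vt = 0.519 × 266 = 138.054 m, so the well at 139 m is 0.946 m downgradient of the peak.
√(4πDt) = 9.640 m, giving peak height M/(n_e·A·√(4πDt)) = 7.35/(0.22 × 290 × 9.640) = 0.01195 kg/m³.
(x−vt)²/(4Dt) = (0.946)²/(4 × 0.0278 × 266) = 0.03025; exp(−0.03025) = 0.9702.
C = 0.01195 × 0.9702 = 0.0116 kg/m³.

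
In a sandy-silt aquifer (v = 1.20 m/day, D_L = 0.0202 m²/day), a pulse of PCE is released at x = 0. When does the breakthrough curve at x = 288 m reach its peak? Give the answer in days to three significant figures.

240 days

For the 1D instantaneous-source solution, setting ∂C/∂t = 0 at fixed x gives v²t² + 2Dt − x² = 0, so t = (√(D² + v²x²) − D)/v².
√(D² + v²x²) = √(0.0202² + 1.20² × 288²) = 345.6; v² = 1.44.
t = (345.6 − 0.0202)/1.44 = 240 days (vs. the pure-advection estimate x/v = 240 d).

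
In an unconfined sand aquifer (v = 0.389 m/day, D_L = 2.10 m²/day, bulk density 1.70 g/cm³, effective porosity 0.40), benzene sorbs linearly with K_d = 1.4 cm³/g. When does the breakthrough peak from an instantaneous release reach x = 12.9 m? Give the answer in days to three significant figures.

153 days

Retardation factor R = 1 + ρ_b·K_d/n = 1 + 1.70 × 1.4/0.40 = 6.950.
Sorption retards both mechanisms: v_R = v/R = 0.05597 m/day, D_R = D/R = 0.3022 m²/day.
Peak time from v_R²t² + 2D_R t − x² = 0: t = (√(D_R² + v_R²x²) − D_R)/v_R².
√(D_R² + v_R²x²) = √(0.3022² + 0.05597² × 12.9²) = 0.7827; v_R² = 0.003133.
t = (0.7827 − 0.3022)/0.003133 = 153 days.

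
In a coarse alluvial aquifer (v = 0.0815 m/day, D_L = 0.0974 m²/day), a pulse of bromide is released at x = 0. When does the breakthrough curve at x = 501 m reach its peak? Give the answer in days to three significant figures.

For the 1D instantaneous-source solution, setting ∂C/∂t = 0 at fixed x gives v²t² + 2Dt − x² = 0, so t = (√(D² + v²x²) − D)/v².
√(D² + v²x²) = √(0.0974² + 0.0815² × 501²) = 40.83; v² = 0.00664225.
t = (40.83 − 0.0974)/0.00664225 = 6130 days (vs. the pure-advection estimate x/v = 6150 d).

6130 days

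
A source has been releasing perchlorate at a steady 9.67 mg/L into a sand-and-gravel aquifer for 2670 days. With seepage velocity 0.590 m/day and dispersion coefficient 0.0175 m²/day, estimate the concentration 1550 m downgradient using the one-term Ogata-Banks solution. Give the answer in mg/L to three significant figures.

For a continuous step input, C/C₀ ≈ ½·erfc((x−vt)/(2√(Dt))).
vt = 0.590 × 2670 = 1575.3 m and 2√(Dt) = 2√(0.0175 × 2670) = 13.67 m.
Argument (x−vt)/(2√(Dt)) = (1550 − 1575.3)/13.67 = -1.851; ½·erfc(-1.851) = 0.9956.
C = 9.67 × 0.9956 = 9.63 mg/L.

9.63 mg/L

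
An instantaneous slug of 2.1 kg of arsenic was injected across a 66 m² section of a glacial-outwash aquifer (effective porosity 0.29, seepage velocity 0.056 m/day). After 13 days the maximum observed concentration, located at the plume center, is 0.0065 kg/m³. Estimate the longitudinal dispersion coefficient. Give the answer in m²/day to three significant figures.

1.74 m²/day

At the plume center C_max = M/(n_e·A·√(4πDt)), so D = M²/(4πt·(n_e·A·C_max)²).
n_e·A·C_max = 0.29 × 66 × 0.0065 = 0.1244 kg/m.
D = 2.1²/(4π × 13 × 0.1244²) = 1.74 m²/day.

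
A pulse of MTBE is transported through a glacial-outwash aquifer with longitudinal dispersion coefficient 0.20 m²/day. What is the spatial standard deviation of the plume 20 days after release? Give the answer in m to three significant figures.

Dispersive spreading gives a Gaussian with σ² = 2Dt; advection only shifts the center.
σ = √(2 × 0.20 × 20) = 2.83 m.

2.83 m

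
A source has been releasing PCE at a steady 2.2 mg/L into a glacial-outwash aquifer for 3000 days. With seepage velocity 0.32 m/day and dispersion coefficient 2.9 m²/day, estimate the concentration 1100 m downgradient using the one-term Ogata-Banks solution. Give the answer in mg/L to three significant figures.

For a continuous step input, C/C₀ ≈ ½·erfc((x−vt)/(2√(Dt))).
vt = 0.32 × 3000 = 960 m and 2√(Dt) = 2√(2.9 × 3000) = 186.5 m.
Argument (x−vt)/(2√(Dt)) = (1100 − 960)/186.5 = 0.7507; ½·erfc(0.7507) = 0.1442.
C = 2.2 × 0.1442 = 0.317 mg/L.

0.317 mg/L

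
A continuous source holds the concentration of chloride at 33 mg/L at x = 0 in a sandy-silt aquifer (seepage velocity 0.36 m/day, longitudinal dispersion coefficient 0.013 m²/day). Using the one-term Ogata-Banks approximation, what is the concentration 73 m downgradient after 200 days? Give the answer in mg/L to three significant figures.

10.9 mg/L

For a continuous step input, C/C₀ ≈ ½·erfc((x−vt)/(2√(Dt))).
vt = 0.36 × 200 = 72 m and 2√(Dt) = 2√(0.013 × 200) = 3.225 m.
Argument (x−vt)/(2√(Dt)) = (73 − 72)/3.225 = 0.3101; ½·erfc(0.3101) = 0.3305.
C = 33 × 0.3305 = 10.9 mg/L.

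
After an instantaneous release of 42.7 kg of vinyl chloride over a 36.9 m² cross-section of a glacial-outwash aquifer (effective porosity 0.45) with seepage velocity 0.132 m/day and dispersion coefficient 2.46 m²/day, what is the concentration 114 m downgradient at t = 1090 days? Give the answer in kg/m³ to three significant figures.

0.0129 kg/m³

For an instantaneous plane source, C(x,t) = M/(n_e·A·√(4πDt)) · exp(−(x−vt)²/(4Dt)), with n_e·A the pore (flow) area.
Plume center vt = 0.132 × 1090 = 143.88 m, so the well at 114 m is 29.88 m upgradient of the peak.
√(4πDt) = 183.6 m, giving peak height M/(n_e·A·√(4πDt)) = 42.7/(0.45 × 36.9 × 183.6) = 0.01401 kg/m³.
(x−vt)²/(4Dt) = (-29.88)²/(4 × 2.46 × 1090) = 0.08324; exp(−0.08324) = 0.9201.
C = 0.01401 × 0.9201 = 0.0129 kg/m³.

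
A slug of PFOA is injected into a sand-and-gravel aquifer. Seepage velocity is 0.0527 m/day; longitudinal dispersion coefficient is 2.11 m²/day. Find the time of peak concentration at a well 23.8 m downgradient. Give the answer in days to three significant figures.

124 days

For the 1D instantaneous-source solution, setting ∂C/∂t = 0 at fixed x gives v²t² + 2Dt − x² = 0, so t = (√(D² + v²x²) − D)/v².
√(D² + v²x²) = √(2.11² + 0.0527² × 23.8²) = 2.455; v² = 0.00277729.
t = (2.455 − 2.11)/0.00277729 = 124 days (vs. the pure-advection estimate x/v = 452 d).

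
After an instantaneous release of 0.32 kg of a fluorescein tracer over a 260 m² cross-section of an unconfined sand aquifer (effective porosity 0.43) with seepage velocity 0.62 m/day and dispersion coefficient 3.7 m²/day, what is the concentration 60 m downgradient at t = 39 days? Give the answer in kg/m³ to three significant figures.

7.28e-06 kg/m³

For an instantaneous plane source, C(x,t) = M/(n_e·A·√(4πDt)) · exp(−(x−vt)²/(4Dt)), with n_e·A the pore (flow) area.
Plume center vt = 0.62 × 39 = 24.18 m, so the well at 60 m is 35.82 m downgradient of the peak.
√(4πDt) = 42.58 m, giving peak height M/(n_e·A·√(4πDt)) = 0.32/(0.43 × 260 × 42.58) = 6.722e-05 kg/m³.
(x−vt)²/(4Dt) = (35.82)²/(4 × 3.7 × 39) = 2.223; exp(−2.223) = 0.1083.
C = 6.722e-05 × 0.1083 = 7.28e-06 kg/m³.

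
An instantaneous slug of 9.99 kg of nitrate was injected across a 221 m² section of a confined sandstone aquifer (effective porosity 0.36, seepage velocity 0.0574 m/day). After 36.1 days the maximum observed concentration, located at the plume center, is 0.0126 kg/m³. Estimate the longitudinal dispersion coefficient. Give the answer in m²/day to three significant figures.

0.219 m²/day

At the plume center C_max = M/(n_e·A·√(4πDt)), so D = M²/(4πt·(n_e·A·C_max)²).
n_e·A·C_max = 0.36 × 221 × 0.0126 = 1.002 kg/m.
D = 9.99²/(4π × 36.1 × 1.002²) = 0.219 m²/day.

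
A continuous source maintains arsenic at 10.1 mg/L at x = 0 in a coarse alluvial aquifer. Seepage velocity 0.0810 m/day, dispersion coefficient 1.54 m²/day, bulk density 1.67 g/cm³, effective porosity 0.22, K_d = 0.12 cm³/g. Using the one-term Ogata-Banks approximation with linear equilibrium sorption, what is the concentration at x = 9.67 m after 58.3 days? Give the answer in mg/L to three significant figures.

2.31 mg/L

Retardation factor R = 1 + ρ_b·K_d/n = 1 + 1.67 × 0.12/0.22 = 1.911.
Sorption retards both mechanisms: v_R = v/R = 0.04239 m/day, D_R = D/R = 0.8059 m²/day.
v_R·t = 0.04239 × 58.3 = 2.471337 m; 2√(D_R t) = 13.71 m; argument = (9.67 − 2.471337)/13.71 = 0.5251.
C = C₀ × ½·erfc(0.5251) = 10.1 × 0.2289 = 2.31 mg/L.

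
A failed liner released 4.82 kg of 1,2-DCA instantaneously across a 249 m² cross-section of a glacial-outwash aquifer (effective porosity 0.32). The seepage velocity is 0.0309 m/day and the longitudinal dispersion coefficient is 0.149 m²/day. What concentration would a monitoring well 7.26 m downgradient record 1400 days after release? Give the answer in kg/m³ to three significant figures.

For an instantaneous plane source, C(x,t) = M/(n_e·A·√(4πDt)) · exp(−(x−vt)²/(4Dt)), with n_e·A the pore (flow) area.
Plume center vt = 0.0309 × 1400 = 43.26 m, so the well at 7.26 m is 36 m upgradient of the peak.
√(4πDt) = 51.20 m, giving peak height M/(n_e·A·√(4πDt)) = 4.82/(0.32 × 249 × 51.20) = 0.001181 kg/m³.
(x−vt)²/(4Dt) = (-36)²/(4 × 0.149 × 1400) = 1.553; exp(−1.553) = 0.2116.
C = 0.001181 × 0.2116 = 0.000250 kg/m³.

0.000250 kg/m³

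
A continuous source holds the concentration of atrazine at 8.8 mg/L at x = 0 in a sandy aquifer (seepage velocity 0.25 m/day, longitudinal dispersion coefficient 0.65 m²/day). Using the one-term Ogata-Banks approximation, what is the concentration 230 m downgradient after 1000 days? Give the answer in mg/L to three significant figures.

6.25 mg/L

For a continuous step input, C/C₀ ≈ ½·erfc((x−vt)/(2√(Dt))).
vt = 0.25 × 1000 = 250 m and 2√(Dt) = 2√(0.65 × 1000) = 50.99 m.
Argument (x−vt)/(2√(Dt)) = (230 − 250)/50.99 = -0.3922; ½·erfc(-0.3922) = 0.7104.
C = 8.8 × 0.7104 = 6.25 mg/L.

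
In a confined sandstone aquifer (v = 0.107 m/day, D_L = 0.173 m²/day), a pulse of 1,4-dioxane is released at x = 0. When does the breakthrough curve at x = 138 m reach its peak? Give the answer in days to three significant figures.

1270 days

For the 1D instantaneous-source solution, setting ∂C/∂t = 0 at fixed x gives v²t² + 2Dt − x² = 0, so t = (√(D² + v²x²) − D)/v².
√(D² + v²x²) = √(0.173² + 0.107² × 138²) = 14.77; v² = 0.011449.
t = (14.77 − 0.173)/0.011449 = 1270 days (vs. the pure-advection estimate x/v = 1290 d).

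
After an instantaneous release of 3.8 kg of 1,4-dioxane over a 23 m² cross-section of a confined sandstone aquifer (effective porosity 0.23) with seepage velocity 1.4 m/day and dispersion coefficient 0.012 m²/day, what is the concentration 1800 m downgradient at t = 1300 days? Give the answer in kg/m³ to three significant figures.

8.44e-05 kg/m³

For an instantaneous plane source, C(x,t) = M/(n_e·A·√(4πDt)) · exp(−(x−vt)²/(4Dt)), with n_e·A the pore (flow) area.
Plume center vt = 1.4 × 1300 = 1820 m, so the well at 1800 m is 20 m upgradient of the peak.
√(4πDt) = 14.00 m, giving peak height M/(n_e·A·√(4πDt)) = 3.8/(0.23 × 23 × 14.00) = 0.05131 kg/m³.
(x−vt)²/(4Dt) = (-20)²/(4 × 0.012 × 1300) = 6.410; exp(−6.410) = 0.001645.
C = 0.05131 × 0.001645 = 8.44e-05 kg/m³.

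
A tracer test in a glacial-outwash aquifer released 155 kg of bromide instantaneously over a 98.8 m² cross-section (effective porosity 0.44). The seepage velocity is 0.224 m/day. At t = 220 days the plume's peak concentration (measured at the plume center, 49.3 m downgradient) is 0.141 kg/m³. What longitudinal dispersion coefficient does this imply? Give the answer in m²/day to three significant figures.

0.231 m²/day

At the plume center C_max = M/(n_e·A·√(4πDt)), so D = M²/(4πt·(n_e·A·C_max)²).
n_e·A·C_max = 0.44 × 98.8 × 0.141 = 6.130 kg/m.
D = 155²/(4π × 220 × 6.130²) = 0.231 m²/day.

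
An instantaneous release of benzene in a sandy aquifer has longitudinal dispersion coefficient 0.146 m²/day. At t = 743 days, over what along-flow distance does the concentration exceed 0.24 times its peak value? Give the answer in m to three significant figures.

The plume is Gaussian with σ = √(2Dt) = √(2 × 0.146 × 743) = 14.73 m.
C/C_peak = exp(−Δx²/(2σ²)) = 0.24 ⇒ Δx = σ·√(−2 ln 0.24) = 14.73 × 1.689 = 24.88 m.
Width = 2Δx = 49.8 m.

49.8 m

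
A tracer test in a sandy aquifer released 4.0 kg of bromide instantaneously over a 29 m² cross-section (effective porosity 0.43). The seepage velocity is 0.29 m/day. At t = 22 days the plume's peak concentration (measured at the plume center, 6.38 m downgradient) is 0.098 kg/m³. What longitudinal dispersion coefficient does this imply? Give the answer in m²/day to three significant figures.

At the plume center C_max = M/(n_e·A·√(4πDt)), so D = M²/(4πt·(n_e·A·C_max)²).
n_e·A·C_max = 0.43 × 29 × 0.098 = 1.222 kg/m.
D = 4.0²/(4π × 22 × 1.222²) = 0.0388 m²/day.

0.0388 m²/day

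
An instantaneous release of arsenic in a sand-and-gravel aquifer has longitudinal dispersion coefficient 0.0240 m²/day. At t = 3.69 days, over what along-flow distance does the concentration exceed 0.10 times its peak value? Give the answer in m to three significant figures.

1.81 m

The plume is Gaussian with σ = √(2Dt) = √(2 × 0.0240 × 3.69) = 0.4209 m.
C/C_peak = exp(−Δx²/(2σ²)) = 0.10 ⇒ Δx = σ·√(−2 ln 0.10) = 0.4209 × 2.146 = 0.9033 m.
Width = 2Δx = 1.81 m.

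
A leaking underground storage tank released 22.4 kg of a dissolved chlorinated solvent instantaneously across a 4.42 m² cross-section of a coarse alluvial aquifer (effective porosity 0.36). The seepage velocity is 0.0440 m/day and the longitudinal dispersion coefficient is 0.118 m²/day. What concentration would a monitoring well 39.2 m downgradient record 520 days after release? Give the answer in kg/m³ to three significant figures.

For an instantaneous plane source, C(x,t) = M/(n_e·A·√(4πDt)) · exp(−(x−vt)²/(4Dt)), with n_e·A the pore (flow) area.
Plume center vt = 0.0440 × 520 = 22.88 m, so the well at 39.2 m is 16.32 m downgradient of the peak.
√(4πDt) = 27.77 m, giving peak height M/(n_e·A·√(4πDt)) = 22.4/(0.36 × 4.42 × 27.77) = 0.5069 kg/m³.
(x−vt)²/(4Dt) = (16.32)²/(4 × 0.118 × 520) = 1.085; exp(−1.085) = 0.3379.
C = 0.5069 × 0.3379 = 0.171 kg/m³.

0.171 kg/m³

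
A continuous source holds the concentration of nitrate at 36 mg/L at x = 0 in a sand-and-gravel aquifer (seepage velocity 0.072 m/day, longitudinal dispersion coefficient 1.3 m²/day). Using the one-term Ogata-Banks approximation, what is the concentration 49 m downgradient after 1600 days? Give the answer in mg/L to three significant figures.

For a continuous step input, C/C₀ ≈ ½·erfc((x−vt)/(2√(Dt))).
vt = 0.072 × 1600 = 115.2 m and 2√(Dt) = 2√(1.3 × 1600) = 91.21 m.
Argument (x−vt)/(2√(Dt)) = (49 − 115.2)/91.21 = -0.7258; ½·erfc(-0.7258) = 0.8477.
C = 36 × 0.8477 = 30.5 mg/L.

30.5 mg/L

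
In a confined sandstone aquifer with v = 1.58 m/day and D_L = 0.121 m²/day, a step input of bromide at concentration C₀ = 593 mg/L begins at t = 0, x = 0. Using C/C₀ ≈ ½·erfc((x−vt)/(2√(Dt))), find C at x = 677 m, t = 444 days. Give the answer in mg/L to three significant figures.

For a continuous step input, C/C₀ ≈ ½·erfc((x−vt)/(2√(Dt))).
vt = 1.58 × 444 = 701.52 m and 2√(Dt) = 2√(0.121 × 444) = 14.66 m.
Argument (x−vt)/(2√(Dt)) = (677 − 701.52)/14.66 = -1.673; ½·erfc(-1.673) = 0.9910.
C = 593 × 0.9910 = 588 mg/L.

588 mg/L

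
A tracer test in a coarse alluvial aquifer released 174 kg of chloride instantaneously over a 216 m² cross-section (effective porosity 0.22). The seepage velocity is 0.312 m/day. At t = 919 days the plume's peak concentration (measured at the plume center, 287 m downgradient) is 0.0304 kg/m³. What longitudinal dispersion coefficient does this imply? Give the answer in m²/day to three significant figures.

At the plume center C_max = M/(n_e·A·√(4πDt)), so D = M²/(4πt·(n_e·A·C_max)²).
n_e·A·C_max = 0.22 × 216 × 0.0304 = 1.445 kg/m.
D = 174²/(4π × 919 × 1.445²) = 1.26 m²/day.

1.26 m²/day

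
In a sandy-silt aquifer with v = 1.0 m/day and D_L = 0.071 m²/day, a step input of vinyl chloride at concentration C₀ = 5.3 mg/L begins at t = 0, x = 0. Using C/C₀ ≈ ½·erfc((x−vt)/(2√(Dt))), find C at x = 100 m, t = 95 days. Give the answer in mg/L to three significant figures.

0.460 mg/L

For a continuous step input, C/C₀ ≈ ½·erfc((x−vt)/(2√(Dt))).
vt = 1.0 × 95 = 95 m and 2√(Dt) = 2√(0.071 × 95) = 5.194 m.
Argument (x−vt)/(2√(Dt)) = (100 − 95)/5.194 = 0.9626; ½·erfc(0.9626) = 0.08671.
C = 5.3 × 0.08671 = 0.460 mg/L.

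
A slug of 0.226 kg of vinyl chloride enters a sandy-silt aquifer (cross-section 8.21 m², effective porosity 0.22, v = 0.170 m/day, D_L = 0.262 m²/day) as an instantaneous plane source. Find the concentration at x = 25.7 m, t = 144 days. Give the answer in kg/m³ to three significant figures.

0.00569 kg/m³

For an instantaneous plane source, C(x,t) = M/(n_e·A·√(4πDt)) · exp(−(x−vt)²/(4Dt)), with n_e·A the pore (flow) area.
Plume center vt = 0.170 × 144 = 24.48 m, so the well at 25.7 m is 1.22 m downgradient of the peak.
√(4πDt) = 21.77 m, giving peak height M/(n_e·A·√(4πDt)) = 0.226/(0.22 × 8.21 × 21.77) = 0.005748 kg/m³.
(x−vt)²/(4Dt) = (1.22)²/(4 × 0.262 × 144) = 0.009863; exp(−0.009863) = 0.9902.
C = 0.005748 × 0.9902 = 0.00569 kg/m³.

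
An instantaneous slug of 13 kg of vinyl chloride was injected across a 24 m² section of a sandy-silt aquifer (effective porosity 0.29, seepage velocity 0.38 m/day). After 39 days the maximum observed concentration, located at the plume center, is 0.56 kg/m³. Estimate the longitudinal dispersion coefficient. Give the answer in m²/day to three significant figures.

At the plume center C_max = M/(n_e·A·√(4πDt)), so D = M²/(4πt·(n_e·A·C_max)²).
n_e·A·C_max = 0.29 × 24 × 0.56 = 3.898 kg/m.
D = 13²/(4π × 39 × 3.898²) = 0.0227 m²/day.

0.0227 m²/day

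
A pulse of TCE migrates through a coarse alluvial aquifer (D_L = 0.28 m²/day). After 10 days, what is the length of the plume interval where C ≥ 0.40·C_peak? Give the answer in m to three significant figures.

The plume is Gaussian with σ = √(2Dt) = √(2 × 0.28 × 10) = 2.366 m.
C/C_peak = exp(−Δx²/(2σ²)) = 0.40 ⇒ Δx = σ·√(−2 ln 0.40) = 2.366 × 1.354 = 3.204 m.
Width = 2Δx = 6.41 m.

6.41 m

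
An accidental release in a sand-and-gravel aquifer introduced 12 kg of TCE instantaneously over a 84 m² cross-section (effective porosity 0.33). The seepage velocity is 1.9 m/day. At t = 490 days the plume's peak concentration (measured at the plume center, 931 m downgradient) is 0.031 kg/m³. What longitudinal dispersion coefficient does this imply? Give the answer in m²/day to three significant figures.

At the plume center C_max = M/(n_e·A·√(4πDt)), so D = M²/(4πt·(n_e·A·C_max)²).
n_e·A·C_max = 0.33 × 84 × 0.031 = 0.8593 kg/m.
D = 12²/(4π × 490 × 0.8593²) = 0.0317 m²/day.

0.0317 m²/day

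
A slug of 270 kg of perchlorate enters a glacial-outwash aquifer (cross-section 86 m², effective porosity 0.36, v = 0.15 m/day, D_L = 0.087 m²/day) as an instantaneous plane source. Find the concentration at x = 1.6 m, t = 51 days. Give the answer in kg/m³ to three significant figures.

0.149 kg/m³

For an instantaneous plane source, C(x,t) = M/(n_e·A·√(4πDt)) · exp(−(x−vt)²/(4Dt)), with n_e·A the pore (flow) area.
Plume center vt = 0.15 × 51 = 7.65 m, so the well at 1.6 m is 6.05 m upgradient of the peak.
√(4πDt) = 7.467 m, giving peak height M/(n_e·A·√(4πDt)) = 270/(0.36 × 86 × 7.467) = 1.168 kg/m³.
(x−vt)²/(4Dt) = (-6.05)²/(4 × 0.087 × 51) = 2.062; exp(−2.062) = 0.1272.
C = 1.168 × 0.1272 = 0.149 kg/m³.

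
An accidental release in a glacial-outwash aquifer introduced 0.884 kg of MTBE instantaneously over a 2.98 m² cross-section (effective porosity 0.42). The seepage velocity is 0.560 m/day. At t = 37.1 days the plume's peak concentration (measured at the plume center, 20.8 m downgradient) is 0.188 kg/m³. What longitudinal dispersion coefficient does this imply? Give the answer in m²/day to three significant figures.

At the plume center C_max = M/(n_e·A·√(4πDt)), so D = M²/(4πt·(n_e·A·C_max)²).
n_e·A·C_max = 0.42 × 2.98 × 0.188 = 0.2353 kg/m.
D = 0.884²/(4π × 37.1 × 0.2353²) = 0.0303 m²/day.

0.0303 m²/day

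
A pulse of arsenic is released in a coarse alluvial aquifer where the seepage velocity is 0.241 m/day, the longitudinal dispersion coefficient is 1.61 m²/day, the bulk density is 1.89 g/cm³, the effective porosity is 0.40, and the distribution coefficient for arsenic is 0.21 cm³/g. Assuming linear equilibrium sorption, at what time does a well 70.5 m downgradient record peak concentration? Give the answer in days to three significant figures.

Retardation factor R = 1 + ρ_b·K_d/n = 1 + 1.89 × 0.21/0.40 = 1.992.
Sorption retards both mechanisms: v_R = v/R = 0.1210 m/day, D_R = D/R = 0.8082 m²/day.
Peak time from v_R²t² + 2D_R t − x² = 0: t = (√(D_R² + v_R²x²) − D_R)/v_R².
√(D_R² + v_R²x²) = √(0.8082² + 0.1210² × 70.5²) = 8.569; v_R² = 0.01464.
t = (8.569 − 0.8082)/0.01464 = 530 days.

530 days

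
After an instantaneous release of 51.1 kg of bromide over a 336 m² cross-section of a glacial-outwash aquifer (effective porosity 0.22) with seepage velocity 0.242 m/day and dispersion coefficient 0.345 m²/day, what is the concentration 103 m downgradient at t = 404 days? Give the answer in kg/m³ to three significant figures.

0.0157 kg/m³

For an instantaneous plane source, C(x,t) = M/(n_e·A·√(4πDt)) · exp(−(x−vt)²/(4Dt)), with n_e·A the pore (flow) area.
Plume center vt = 0.242 × 404 = 97.768 m, so the well at 103 m is 5.232 m downgradient of the peak.
√(4πDt) = 41.85 m, giving peak height M/(n_e·A·√(4πDt)) = 51.1/(0.22 × 336 × 41.85) = 0.01652 kg/m³.
(x−vt)²/(4Dt) = (5.232)²/(4 × 0.345 × 404) = 0.04910; exp(−0.04910) = 0.9521.
C = 0.01652 × 0.9521 = 0.0157 kg/m³.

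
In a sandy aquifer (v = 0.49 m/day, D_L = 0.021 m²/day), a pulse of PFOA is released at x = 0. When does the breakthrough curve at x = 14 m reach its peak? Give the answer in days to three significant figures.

For the 1D instantaneous-source solution, setting ∂C/∂t = 0 at fixed x gives v²t² + 2Dt − x² = 0, so t = (√(D² + v²x²) − D)/v².
√(D² + v²x²) = √(0.021² + 0.49² × 14²) = 6.860; v² = 0.2401.
t = (6.860 − 0.021)/0.2401 = 28.5 days (vs. the pure-advection estimate x/v = 28.6 d).

28.5 days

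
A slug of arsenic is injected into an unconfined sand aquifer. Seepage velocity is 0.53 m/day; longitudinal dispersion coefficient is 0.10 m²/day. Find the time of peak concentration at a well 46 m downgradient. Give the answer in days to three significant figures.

For the 1D instantaneous-source solution, setting ∂C/∂t = 0 at fixed x gives v²t² + 2Dt − x² = 0, so t = (√(D² + v²x²) − D)/v².
√(D² + v²x²) = √(0.10² + 0.53² × 46²) = 24.38; v² = 0.2809.
t = (24.38 − 0.10)/0.2809 = 86.4 days (vs. the pure-advection estimate x/v = 86.8 d).

86.4 days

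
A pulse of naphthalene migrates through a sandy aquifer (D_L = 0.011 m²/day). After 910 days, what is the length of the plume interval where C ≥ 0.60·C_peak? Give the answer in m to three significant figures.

9.05 m

The plume is Gaussian with σ = √(2Dt) = √(2 × 0.011 × 910) = 4.474 m.
C/C_peak = exp(−Δx²/(2σ²)) = 0.60 ⇒ Δx = σ·√(−2 ln 0.60) = 4.474 × 1.011 = 4.523 m.
Width = 2Δx = 9.05 m.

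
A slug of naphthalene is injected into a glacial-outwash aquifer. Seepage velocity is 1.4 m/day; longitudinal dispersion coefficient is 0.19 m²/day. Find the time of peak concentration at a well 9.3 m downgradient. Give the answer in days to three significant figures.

6.55 days

For the 1D instantaneous-source solution, setting ∂C/∂t = 0 at fixed x gives v²t² + 2Dt − x² = 0, so t = (√(D² + v²x²) − D)/v².
√(D² + v²x²) = √(0.19² + 1.4² × 9.3²) = 13.02; v² = 1.96.
t = (13.02 − 0.19)/1.96 = 6.55 days (vs. the pure-advection estimate x/v = 6.64 d).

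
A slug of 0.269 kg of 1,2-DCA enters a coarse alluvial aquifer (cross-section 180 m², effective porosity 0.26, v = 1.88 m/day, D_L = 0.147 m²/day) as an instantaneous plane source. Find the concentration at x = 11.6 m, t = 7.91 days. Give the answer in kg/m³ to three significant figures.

0.000151 kg/m³

For an instantaneous plane source, C(x,t) = M/(n_e·A·√(4πDt)) · exp(−(x−vt)²/(4Dt)), with n_e·A the pore (flow) area.
Plume center vt = 1.88 × 7.91 = 14.8708 m, so the well at 11.6 m is 3.2708 m upgradient of the peak.
√(4πDt) = 3.823 m, giving peak height M/(n_e·A·√(4πDt)) = 0.269/(0.26 × 180 × 3.823) = 0.001503 kg/m³.
(x−vt)²/(4Dt) = (-3.2708)²/(4 × 0.147 × 7.91) = 2.300; exp(−2.300) = 0.1003.
C = 0.001503 × 0.1003 = 0.000151 kg/m³.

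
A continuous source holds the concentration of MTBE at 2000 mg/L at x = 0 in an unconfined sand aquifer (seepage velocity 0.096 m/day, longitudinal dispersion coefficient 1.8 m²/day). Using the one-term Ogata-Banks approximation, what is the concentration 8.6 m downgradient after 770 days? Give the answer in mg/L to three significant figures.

For a continuous step input, C/C₀ ≈ ½·erfc((x−vt)/(2√(Dt))).
vt = 0.096 × 770 = 73.92 m and 2√(Dt) = 2√(1.8 × 770) = 74.46 m.
Argument (x−vt)/(2√(Dt)) = (8.6 − 73.92)/74.46 = -0.8772; ½·erfc(-0.8772) = 0.8926.
C = 2000 × 0.8926 = 1790 mg/L.

1790 mg/L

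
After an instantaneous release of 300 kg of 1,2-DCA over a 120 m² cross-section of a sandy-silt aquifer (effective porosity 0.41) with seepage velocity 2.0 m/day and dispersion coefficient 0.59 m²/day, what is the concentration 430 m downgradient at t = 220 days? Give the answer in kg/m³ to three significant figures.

0.125 kg/m³

For an instantaneous plane source, C(x,t) = M/(n_e·A·√(4πDt)) · exp(−(x−vt)²/(4Dt)), with n_e·A the pore (flow) area.
Plume center vt = 2.0 × 220 = 440 m, so the well at 430 m is 10 m upgradient of the peak.
√(4πDt) = 40.39 m, giving peak height M/(n_e·A·√(4πDt)) = 300/(0.41 × 120 × 40.39) = 0.1510 kg/m³.
(x−vt)²/(4Dt) = (-10)²/(4 × 0.59 × 220) = 0.1926; exp(−0.1926) = 0.8248.
C = 0.1510 × 0.8248 = 0.125 kg/m³.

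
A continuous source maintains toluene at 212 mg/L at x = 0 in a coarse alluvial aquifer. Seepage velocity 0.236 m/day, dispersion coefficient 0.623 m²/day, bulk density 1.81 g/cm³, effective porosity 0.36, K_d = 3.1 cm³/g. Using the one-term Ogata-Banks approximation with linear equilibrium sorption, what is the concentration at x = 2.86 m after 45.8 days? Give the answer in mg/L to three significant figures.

24.8 mg/L

Retardation factor R = 1 + ρ_b·K_d/n = 1 + 1.81 × 3.1/0.36 = 16.59.
Sorption retards both mechanisms: v_R = v/R = 0.01423 m/day, D_R = D/R = 0.03755 m²/day.
v_R·t = 0.01423 × 45.8 = 0.651734 m; 2√(D_R t) = 2.623 m; argument = (2.86 − 0.651734)/2.623 = 0.8419.
C = C₀ × ½·erfc(0.8419) = 212 × 0.1169 = 24.8 mg/L.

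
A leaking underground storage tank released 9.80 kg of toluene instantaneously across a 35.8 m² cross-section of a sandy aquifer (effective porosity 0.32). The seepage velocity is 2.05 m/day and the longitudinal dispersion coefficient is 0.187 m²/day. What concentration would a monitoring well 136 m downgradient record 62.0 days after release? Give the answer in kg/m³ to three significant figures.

0.0128 kg/m³

For an instantaneous plane source, C(x,t) = M/(n_e·A·√(4πDt)) · exp(−(x−vt)²/(4Dt)), with n_e·A the pore (flow) area.
Plume center vt = 2.05 × 62.0 = 127.1 m, so the well at 136 m is 8.9 m downgradient of the peak.
√(4πDt) = 12.07 m, giving peak height M/(n_e·A·√(4πDt)) = 9.80/(0.32 × 35.8 × 12.07) = 0.07087 kg/m³.
(x−vt)²/(4Dt) = (8.9)²/(4 × 0.187 × 62.0) = 1.708; exp(−1.708) = 0.1812.
C = 0.07087 × 0.1812 = 0.0128 kg/m³.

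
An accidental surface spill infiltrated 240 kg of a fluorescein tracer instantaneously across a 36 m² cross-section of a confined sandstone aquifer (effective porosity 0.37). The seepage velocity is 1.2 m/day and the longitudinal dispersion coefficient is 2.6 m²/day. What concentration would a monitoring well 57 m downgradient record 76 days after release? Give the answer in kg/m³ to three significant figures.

0.0823 kg/m³

For an instantaneous plane source, C(x,t) = M/(n_e·A·√(4πDt)) · exp(−(x−vt)²/(4Dt)), with n_e·A the pore (flow) area.
Plume center vt = 1.2 × 76 = 91.2 m, so the well at 57 m is 34.2 m upgradient of the peak.
√(4πDt) = 49.83 m, giving peak height M/(n_e·A·√(4πDt)) = 240/(0.37 × 36 × 49.83) = 0.3616 kg/m³.
(x−vt)²/(4Dt) = (-34.2)²/(4 × 2.6 × 76) = 1.480; exp(−1.480) = 0.2276.
C = 0.3616 × 0.2276 = 0.0823 kg/m³.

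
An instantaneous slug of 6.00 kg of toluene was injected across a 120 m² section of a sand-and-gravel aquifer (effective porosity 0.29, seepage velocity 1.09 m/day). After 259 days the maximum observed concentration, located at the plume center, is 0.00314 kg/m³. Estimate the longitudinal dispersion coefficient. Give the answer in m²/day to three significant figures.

At the plume center C_max = M/(n_e·A·√(4πDt)), so D = M²/(4πt·(n_e·A·C_max)²).
n_e·A·C_max = 0.29 × 120 × 0.00314 = 0.1093 kg/m.
D = 6.00²/(4π × 259 × 0.1093²) = 0.926 m²/day.

0.926 m²/day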